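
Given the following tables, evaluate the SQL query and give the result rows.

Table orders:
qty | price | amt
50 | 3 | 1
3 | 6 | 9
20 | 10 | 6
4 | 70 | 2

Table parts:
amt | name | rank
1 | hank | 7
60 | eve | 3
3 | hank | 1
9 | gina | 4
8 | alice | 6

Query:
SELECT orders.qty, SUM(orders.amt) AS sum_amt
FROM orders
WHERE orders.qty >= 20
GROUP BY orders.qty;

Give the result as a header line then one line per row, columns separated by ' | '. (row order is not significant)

== RESULT ==
orders.qty | sum_amt
50 | 1
20 | 6

Derivation:
After WHERE (2 rows):
orders.qty | orders.price | orders.amt
50 | 3 | 1
20 | 10 | 6
After GROUP BY (2 rows):
orders.qty | sum_amt
50 | 1
20 | 6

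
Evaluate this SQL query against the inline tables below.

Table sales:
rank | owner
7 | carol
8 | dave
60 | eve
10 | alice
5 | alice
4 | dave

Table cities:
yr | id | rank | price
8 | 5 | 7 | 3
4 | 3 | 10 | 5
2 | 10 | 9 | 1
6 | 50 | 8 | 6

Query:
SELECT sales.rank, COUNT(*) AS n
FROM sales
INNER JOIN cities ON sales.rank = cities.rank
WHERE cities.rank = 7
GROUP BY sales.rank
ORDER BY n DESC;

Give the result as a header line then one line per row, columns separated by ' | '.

After JOIN cities (3 rows):
sales.rank | sales.owner | cities.yr | cities.id | cities.rank | cities.price
7 | carol | 8 | 5 | 7 | 3
8 | dave | 6 | 50 | 8 | 6
10 | alice | 4 | 3 | 10 | 5
After WHERE (1 rows):
sales.rank | sales.owner | cities.yr | cities.id | cities.rank | cities.price
7 | carol | 8 | 5 | 7 | 3
After GROUP BY (1 rows):
sales.rank | n
7 | 1
After ORDER BY (1 rows):
sales.rank | n
7 | 1

== RESULT ==
sales.rank | n
7 | 1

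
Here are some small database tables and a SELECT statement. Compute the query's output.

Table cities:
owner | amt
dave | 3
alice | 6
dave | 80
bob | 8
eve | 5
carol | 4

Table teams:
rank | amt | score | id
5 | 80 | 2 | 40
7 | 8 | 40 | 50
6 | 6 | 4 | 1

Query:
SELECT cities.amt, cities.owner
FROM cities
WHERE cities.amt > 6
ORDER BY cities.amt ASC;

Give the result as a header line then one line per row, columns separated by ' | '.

== RESULT ==
cities.amt | cities.owner
8 | bob
80 | dave

Derivation:
After WHERE (2 rows):
cities.owner | cities.amt
dave | 80
bob | 8
After SELECT (2 rows):
cities.amt | cities.owner
80 | dave
8 | bob
After ORDER BY (2 rows):
cities.amt | cities.owner
8 | bob
80 | dave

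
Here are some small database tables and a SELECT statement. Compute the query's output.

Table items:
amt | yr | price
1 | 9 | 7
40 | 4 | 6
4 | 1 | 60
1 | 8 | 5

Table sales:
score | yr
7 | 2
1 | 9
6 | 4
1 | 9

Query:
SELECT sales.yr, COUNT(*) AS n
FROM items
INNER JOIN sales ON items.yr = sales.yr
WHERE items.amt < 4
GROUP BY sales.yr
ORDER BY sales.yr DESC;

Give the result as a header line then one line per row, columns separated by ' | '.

After JOIN sales (3 rows):
items.amt | items.yr | items.price | sales.score | sales.yr
1 | 9 | 7 | 1 | 9
1 | 9 | 7 | 1 | 9
40 | 4 | 6 | 6 | 4
After WHERE (2 rows):
items.amt | items.yr | items.price | sales.score | sales.yr
1 | 9 | 7 | 1 | 9
1 | 9 | 7 | 1 | 9
After GROUP BY (1 rows):
sales.yr | n
9 | 2
After ORDER BY (1 rows):
sales.yr | n
9 | 2

== RESULT ==
sales.yr | n
9 | 2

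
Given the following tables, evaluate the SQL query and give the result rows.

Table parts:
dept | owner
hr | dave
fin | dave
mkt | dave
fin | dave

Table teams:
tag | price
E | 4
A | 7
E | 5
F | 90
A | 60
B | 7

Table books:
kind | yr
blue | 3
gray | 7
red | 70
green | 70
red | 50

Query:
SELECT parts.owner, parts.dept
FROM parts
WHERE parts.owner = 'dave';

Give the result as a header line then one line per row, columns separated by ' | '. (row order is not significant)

== RESULT ==
parts.owner | parts.dept
dave | hr
dave | fin
dave | mkt
dave | fin

Derivation:
After WHERE (4 rows):
parts.dept | parts.owner
hr | dave
fin | dave
mkt | dave
fin | dave
After SELECT (4 rows):
parts.owner | parts.dept
dave | hr
dave | fin
dave | mkt
dave | fin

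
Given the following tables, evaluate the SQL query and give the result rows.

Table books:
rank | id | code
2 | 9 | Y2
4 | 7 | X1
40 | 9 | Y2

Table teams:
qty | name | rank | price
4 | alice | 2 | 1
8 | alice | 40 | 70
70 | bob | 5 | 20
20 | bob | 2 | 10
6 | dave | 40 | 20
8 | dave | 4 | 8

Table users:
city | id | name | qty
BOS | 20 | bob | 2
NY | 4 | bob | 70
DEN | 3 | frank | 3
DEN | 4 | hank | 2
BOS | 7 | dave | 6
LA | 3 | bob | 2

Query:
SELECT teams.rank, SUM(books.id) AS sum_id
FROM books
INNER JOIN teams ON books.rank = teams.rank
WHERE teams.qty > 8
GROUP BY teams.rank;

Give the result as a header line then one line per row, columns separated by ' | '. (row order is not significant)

After JOIN teams (5 rows):
books.rank | books.id | books.code | teams.qty | teams.name | teams.rank | teams.price
2 | 9 | Y2 | 4 | alice | 2 | 1
2 | 9 | Y2 | 20 | bob | 2 | 10
4 | 7 | X1 | 8 | dave | 4 | 8
40 | 9 | Y2 | 8 | alice | 40 | 70
40 | 9 | Y2 | 6 | dave | 40 | 20
After WHERE (1 rows):
books.rank | books.id | books.code | teams.qty | teams.name | teams.rank | teams.price
2 | 9 | Y2 | 20 | bob | 2 | 10
After GROUP BY (1 rows):
teams.rank | sum_id
2 | 9

== RESULT ==
teams.rank | sum_id
2 | 9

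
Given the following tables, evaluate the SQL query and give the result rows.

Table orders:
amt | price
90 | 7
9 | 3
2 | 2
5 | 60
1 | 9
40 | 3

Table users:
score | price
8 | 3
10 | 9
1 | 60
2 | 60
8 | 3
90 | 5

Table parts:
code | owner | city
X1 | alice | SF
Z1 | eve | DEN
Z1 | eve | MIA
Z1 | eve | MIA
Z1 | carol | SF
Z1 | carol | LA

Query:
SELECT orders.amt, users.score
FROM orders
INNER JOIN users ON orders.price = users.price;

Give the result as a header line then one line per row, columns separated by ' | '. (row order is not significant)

After JOIN users (7 rows):
orders.amt | orders.price | users.score | users.price
9 | 3 | 8 | 3
9 | 3 | 8 | 3
5 | 60 | 1 | 60
5 | 60 | 2 | 60
1 | 9 | 10 | 9
40 | 3 | 8 | 3
40 | 3 | 8 | 3
After SELECT (7 rows):
orders.amt | users.score
9 | 8
9 | 8
5 | 1
5 | 2
1 | 10
40 | 8
40 | 8

== RESULT ==
orders.amt | users.score
9 | 8
9 | 8
5 | 1
5 | 2
1 | 10
40 | 8
40 | 8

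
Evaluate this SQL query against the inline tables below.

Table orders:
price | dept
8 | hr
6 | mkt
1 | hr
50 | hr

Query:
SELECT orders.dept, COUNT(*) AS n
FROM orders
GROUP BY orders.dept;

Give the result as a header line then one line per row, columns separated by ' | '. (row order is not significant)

After GROUP BY (2 rows):
orders.dept | n
hr | 3
mkt | 1

== RESULT ==
orders.dept | n
hr | 3
mkt | 1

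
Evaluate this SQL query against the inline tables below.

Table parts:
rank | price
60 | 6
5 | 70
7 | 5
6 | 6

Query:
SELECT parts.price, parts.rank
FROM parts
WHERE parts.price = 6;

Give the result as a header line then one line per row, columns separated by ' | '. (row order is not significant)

After WHERE (2 rows):
parts.rank | parts.price
60 | 6
6 | 6
After SELECT (2 rows):
parts.price | parts.rank
6 | 60
6 | 6

== RESULT ==
parts.price | parts.rank
6 | 60
6 | 6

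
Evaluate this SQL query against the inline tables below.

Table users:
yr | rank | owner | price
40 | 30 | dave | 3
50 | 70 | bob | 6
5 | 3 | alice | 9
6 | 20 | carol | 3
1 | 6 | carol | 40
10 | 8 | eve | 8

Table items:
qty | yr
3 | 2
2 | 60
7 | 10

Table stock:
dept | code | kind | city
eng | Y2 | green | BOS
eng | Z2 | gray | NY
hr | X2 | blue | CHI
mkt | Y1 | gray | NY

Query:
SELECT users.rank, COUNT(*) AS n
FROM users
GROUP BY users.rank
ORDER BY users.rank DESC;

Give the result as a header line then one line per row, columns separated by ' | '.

== RESULT ==
users.rank | n
70 | 1
30 | 1
20 | 1
8 | 1
6 | 1
3 | 1

Derivation:
After GROUP BY (6 rows):
users.rank | n
30 | 1
70 | 1
3 | 1
20 | 1
6 | 1
8 | 1
After ORDER BY (6 rows):
users.rank | n
70 | 1
30 | 1
20 | 1
8 | 1
6 | 1
3 | 1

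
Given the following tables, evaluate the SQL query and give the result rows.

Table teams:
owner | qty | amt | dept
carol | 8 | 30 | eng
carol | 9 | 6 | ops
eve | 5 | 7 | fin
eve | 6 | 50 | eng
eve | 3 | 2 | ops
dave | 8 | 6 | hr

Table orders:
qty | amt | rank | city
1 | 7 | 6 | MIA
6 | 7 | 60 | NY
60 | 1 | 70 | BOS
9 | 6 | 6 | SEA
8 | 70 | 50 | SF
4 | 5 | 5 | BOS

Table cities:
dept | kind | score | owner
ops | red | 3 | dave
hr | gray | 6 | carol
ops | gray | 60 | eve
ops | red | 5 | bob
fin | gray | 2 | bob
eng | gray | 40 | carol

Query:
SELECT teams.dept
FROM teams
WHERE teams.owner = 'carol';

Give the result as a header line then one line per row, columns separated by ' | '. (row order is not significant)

After WHERE (2 rows):
teams.owner | teams.qty | teams.amt | teams.dept
carol | 8 | 30 | eng
carol | 9 | 6 | ops
After SELECT (2 rows):
teams.dept
eng
ops

== RESULT ==
teams.dept
eng
ops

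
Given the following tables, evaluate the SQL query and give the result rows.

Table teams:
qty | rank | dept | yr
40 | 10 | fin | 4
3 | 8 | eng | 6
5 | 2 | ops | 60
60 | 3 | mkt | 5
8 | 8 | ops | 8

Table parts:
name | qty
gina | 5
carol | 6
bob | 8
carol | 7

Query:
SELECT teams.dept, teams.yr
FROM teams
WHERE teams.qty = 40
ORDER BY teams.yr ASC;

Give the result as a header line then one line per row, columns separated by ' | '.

== RESULT ==
teams.dept | teams.yr
fin | 4

Derivation:
After WHERE (1 rows):
teams.qty | teams.rank | teams.dept | teams.yr
40 | 10 | fin | 4
After SELECT (1 rows):
teams.dept | teams.yr
fin | 4
After ORDER BY (1 rows):
teams.dept | teams.yr
fin | 4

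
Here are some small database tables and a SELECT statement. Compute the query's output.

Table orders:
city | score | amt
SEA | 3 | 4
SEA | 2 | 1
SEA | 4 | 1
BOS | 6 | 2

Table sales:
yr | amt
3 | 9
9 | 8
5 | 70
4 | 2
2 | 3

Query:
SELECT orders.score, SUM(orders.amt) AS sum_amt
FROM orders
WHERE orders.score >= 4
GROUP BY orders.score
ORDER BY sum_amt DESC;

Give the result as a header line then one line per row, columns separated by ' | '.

After WHERE (2 rows):
orders.city | orders.score | orders.amt
SEA | 4 | 1
BOS | 6 | 2
After GROUP BY (2 rows):
orders.score | sum_amt
4 | 1
6 | 2
After ORDER BY (2 rows):
orders.score | sum_amt
6 | 2
4 | 1

== RESULT ==
orders.score | sum_amt
6 | 2
4 | 1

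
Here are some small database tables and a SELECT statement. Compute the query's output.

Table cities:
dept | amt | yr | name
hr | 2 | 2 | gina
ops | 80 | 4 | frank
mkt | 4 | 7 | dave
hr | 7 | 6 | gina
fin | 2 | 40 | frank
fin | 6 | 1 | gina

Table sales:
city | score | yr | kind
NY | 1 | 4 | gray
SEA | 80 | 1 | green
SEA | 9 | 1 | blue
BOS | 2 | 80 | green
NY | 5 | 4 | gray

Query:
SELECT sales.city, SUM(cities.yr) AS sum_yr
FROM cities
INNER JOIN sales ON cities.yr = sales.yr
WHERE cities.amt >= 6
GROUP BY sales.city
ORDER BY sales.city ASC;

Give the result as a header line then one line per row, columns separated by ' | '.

After JOIN sales (4 rows):
cities.dept | cities.amt | cities.yr | cities.name | sales.city | sales.score | sales.yr | sales.kind
ops | 80 | 4 | frank | NY | 1 | 4 | gray
ops | 80 | 4 | frank | NY | 5 | 4 | gray
fin | 6 | 1 | gina | SEA | 80 | 1 | green
fin | 6 | 1 | gina | SEA | 9 | 1 | blue
After WHERE (4 rows):
cities.dept | cities.amt | cities.yr | cities.name | sales.city | sales.score | sales.yr | sales.kind
ops | 80 | 4 | frank | NY | 1 | 4 | gray
ops | 80 | 4 | frank | NY | 5 | 4 | gray
fin | 6 | 1 | gina | SEA | 80 | 1 | green
fin | 6 | 1 | gina | SEA | 9 | 1 | blue
After GROUP BY (2 rows):
sales.city | sum_yr
NY | 8
SEA | 2
After ORDER BY (2 rows):
sales.city | sum_yr
NY | 8
SEA | 2

== RESULT ==
sales.city | sum_yr
NY | 8
SEA | 2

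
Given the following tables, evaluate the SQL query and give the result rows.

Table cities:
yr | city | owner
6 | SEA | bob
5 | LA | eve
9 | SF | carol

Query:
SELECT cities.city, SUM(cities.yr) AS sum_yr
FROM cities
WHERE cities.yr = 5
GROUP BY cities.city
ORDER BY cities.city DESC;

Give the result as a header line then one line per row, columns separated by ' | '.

== RESULT ==
cities.city | sum_yr
LA | 5

Derivation:
After WHERE (1 rows):
cities.yr | cities.city | cities.owner
5 | LA | eve
After GROUP BY (1 rows):
cities.city | sum_yr
LA | 5
After ORDER BY (1 rows):
cities.city | sum_yr
LA | 5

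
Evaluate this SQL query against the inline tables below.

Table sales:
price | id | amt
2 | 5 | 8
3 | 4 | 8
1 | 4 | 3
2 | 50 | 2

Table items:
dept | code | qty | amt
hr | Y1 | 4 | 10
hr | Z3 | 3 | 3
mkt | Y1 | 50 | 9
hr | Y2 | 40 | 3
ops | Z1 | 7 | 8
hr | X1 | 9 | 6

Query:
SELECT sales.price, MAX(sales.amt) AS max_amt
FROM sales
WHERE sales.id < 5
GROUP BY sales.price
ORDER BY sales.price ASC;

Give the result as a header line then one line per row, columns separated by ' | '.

After WHERE (2 rows):
sales.price | sales.id | sales.amt
3 | 4 | 8
1 | 4 | 3
After GROUP BY (2 rows):
sales.price | max_amt
3 | 8
1 | 3
After ORDER BY (2 rows):
sales.price | max_amt
1 | 3
3 | 8

== RESULT ==
sales.price | max_amt
1 | 3
3 | 8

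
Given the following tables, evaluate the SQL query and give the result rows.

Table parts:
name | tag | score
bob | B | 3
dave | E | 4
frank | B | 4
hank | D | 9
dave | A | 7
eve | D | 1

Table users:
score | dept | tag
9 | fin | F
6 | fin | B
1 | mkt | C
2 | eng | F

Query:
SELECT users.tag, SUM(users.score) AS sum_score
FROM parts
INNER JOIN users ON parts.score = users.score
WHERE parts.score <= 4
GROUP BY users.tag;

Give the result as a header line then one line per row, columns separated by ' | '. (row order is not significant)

After JOIN users (2 rows):
parts.name | parts.tag | parts.score | users.score | users.dept | users.tag
hank | D | 9 | 9 | fin | F
eve | D | 1 | 1 | mkt | C
After WHERE (1 rows):
parts.name | parts.tag | parts.score | users.score | users.dept | users.tag
eve | D | 1 | 1 | mkt | C
After GROUP BY (1 rows):
users.tag | sum_score
C | 1

== RESULT ==
users.tag | sum_score
C | 1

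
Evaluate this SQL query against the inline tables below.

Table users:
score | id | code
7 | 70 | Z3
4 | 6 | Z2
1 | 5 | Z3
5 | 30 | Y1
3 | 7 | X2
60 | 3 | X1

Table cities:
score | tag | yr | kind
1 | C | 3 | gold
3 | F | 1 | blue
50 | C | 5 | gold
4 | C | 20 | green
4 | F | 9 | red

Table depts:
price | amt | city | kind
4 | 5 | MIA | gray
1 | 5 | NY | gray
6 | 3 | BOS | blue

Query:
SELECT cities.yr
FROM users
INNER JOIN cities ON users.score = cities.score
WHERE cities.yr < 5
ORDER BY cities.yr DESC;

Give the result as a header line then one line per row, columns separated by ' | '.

== RESULT ==
cities.yr
3
1

Derivation:
After JOIN cities (4 rows):
users.score | users.id | users.code | cities.score | cities.tag | cities.yr | cities.kind
4 | 6 | Z2 | 4 | C | 20 | green
4 | 6 | Z2 | 4 | F | 9 | red
1 | 5 | Z3 | 1 | C | 3 | gold
3 | 7 | X2 | 3 | F | 1 | blue
After WHERE (2 rows):
users.score | users.id | users.code | cities.score | cities.tag | cities.yr | cities.kind
1 | 5 | Z3 | 1 | C | 3 | gold
3 | 7 | X2 | 3 | F | 1 | blue
After SELECT (2 rows):
cities.yr
3
1
After ORDER BY (2 rows):
cities.yr
3
1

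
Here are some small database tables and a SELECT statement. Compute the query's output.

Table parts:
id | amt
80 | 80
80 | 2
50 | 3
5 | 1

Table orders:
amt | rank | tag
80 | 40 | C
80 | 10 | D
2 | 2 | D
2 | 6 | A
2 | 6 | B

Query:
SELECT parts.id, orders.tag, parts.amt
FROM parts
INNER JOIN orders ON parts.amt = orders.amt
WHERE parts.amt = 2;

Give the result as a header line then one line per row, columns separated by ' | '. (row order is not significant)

After JOIN orders (5 rows):
parts.id | parts.amt | orders.amt | orders.rank | orders.tag
80 | 80 | 80 | 40 | C
80 | 80 | 80 | 10 | D
80 | 2 | 2 | 2 | D
80 | 2 | 2 | 6 | A
80 | 2 | 2 | 6 | B
After WHERE (3 rows):
parts.id | parts.amt | orders.amt | orders.rank | orders.tag
80 | 2 | 2 | 2 | D
80 | 2 | 2 | 6 | A
80 | 2 | 2 | 6 | B
After SELECT (3 rows):
parts.id | orders.tag | parts.amt
80 | D | 2
80 | A | 2
80 | B | 2

== RESULT ==
parts.id | orders.tag | parts.amt
80 | D | 2
80 | A | 2
80 | B | 2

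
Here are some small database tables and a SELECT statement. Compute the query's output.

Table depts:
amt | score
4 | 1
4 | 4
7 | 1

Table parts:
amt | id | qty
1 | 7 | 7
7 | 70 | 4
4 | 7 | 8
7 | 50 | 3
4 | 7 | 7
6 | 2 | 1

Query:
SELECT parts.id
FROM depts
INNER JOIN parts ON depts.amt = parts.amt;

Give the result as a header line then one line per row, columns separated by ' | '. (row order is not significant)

== RESULT ==
parts.id
7
7
7
7
70
50

Derivation:
After JOIN parts (6 rows):
depts.amt | depts.score | parts.amt | parts.id | parts.qty
4 | 1 | 4 | 7 | 8
4 | 1 | 4 | 7 | 7
4 | 4 | 4 | 7 | 8
4 | 4 | 4 | 7 | 7
7 | 1 | 7 | 70 | 4
7 | 1 | 7 | 50 | 3
After SELECT (6 rows):
parts.id
7
7
7
7
70
50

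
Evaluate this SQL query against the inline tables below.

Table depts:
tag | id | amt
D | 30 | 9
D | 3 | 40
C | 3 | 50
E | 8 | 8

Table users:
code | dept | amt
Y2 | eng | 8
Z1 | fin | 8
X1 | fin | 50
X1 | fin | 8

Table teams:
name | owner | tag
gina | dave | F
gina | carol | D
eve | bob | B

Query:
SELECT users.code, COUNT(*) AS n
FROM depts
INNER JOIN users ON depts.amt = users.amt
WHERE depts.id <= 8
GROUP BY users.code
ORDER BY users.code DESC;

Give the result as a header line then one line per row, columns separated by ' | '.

== RESULT ==
users.code | n
Z1 | 1
Y2 | 1
X1 | 2

Derivation:
After JOIN users (4 rows):
depts.tag | depts.id | depts.amt | users.code | users.dept | users.amt
C | 3 | 50 | X1 | fin | 50
E | 8 | 8 | Y2 | eng | 8
E | 8 | 8 | Z1 | fin | 8
E | 8 | 8 | X1 | fin | 8
After WHERE (4 rows):
depts.tag | depts.id | depts.amt | users.code | users.dept | users.amt
C | 3 | 50 | X1 | fin | 50
E | 8 | 8 | Y2 | eng | 8
E | 8 | 8 | Z1 | fin | 8
E | 8 | 8 | X1 | fin | 8
After GROUP BY (3 rows):
users.code | n
X1 | 2
Y2 | 1
Z1 | 1
After ORDER BY (3 rows):
users.code | n
Z1 | 1
Y2 | 1
X1 | 2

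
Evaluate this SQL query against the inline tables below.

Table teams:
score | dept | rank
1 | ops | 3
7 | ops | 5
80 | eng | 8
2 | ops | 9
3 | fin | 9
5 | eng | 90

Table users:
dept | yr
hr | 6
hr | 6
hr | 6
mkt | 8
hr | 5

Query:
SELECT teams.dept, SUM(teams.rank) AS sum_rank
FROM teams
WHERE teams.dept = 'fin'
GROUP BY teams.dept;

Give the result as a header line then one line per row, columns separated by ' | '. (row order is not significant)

After WHERE (1 rows):
teams.score | teams.dept | teams.rank
3 | fin | 9
After GROUP BY (1 rows):
teams.dept | sum_rank
fin | 9

== RESULT ==
teams.dept | sum_rank
fin | 9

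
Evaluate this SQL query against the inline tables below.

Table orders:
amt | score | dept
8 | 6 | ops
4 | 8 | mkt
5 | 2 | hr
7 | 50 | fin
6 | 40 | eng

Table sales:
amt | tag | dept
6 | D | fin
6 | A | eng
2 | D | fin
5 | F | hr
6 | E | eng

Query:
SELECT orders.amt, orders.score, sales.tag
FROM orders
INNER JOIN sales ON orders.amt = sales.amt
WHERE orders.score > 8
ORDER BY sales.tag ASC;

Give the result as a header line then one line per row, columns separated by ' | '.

== RESULT ==
orders.amt | orders.score | sales.tag
6 | 40 | A
6 | 40 | D
6 | 40 | E

Derivation:
After JOIN sales (4 rows):
orders.amt | orders.score | orders.dept | sales.amt | sales.tag | sales.dept
5 | 2 | hr | 5 | F | hr
6 | 40 | eng | 6 | D | fin
6 | 40 | eng | 6 | A | eng
6 | 40 | eng | 6 | E | eng
After WHERE (3 rows):
orders.amt | orders.score | orders.dept | sales.amt | sales.tag | sales.dept
6 | 40 | eng | 6 | D | fin
6 | 40 | eng | 6 | A | eng
6 | 40 | eng | 6 | E | eng
After SELECT (3 rows):
orders.amt | orders.score | sales.tag
6 | 40 | D
6 | 40 | A
6 | 40 | E
After ORDER BY (3 rows):
orders.amt | orders.score | sales.tag
6 | 40 | A
6 | 40 | D
6 | 40 | E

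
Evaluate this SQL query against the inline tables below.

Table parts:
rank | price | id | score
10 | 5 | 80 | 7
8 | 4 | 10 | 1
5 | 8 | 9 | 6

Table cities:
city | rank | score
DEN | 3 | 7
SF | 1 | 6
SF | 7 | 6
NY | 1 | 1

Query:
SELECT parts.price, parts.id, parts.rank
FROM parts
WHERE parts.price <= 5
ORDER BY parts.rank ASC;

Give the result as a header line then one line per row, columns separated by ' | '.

== RESULT ==
parts.price | parts.id | parts.rank
4 | 10 | 8
5 | 80 | 10

Derivation:
After WHERE (2 rows):
parts.rank | parts.price | parts.id | parts.score
10 | 5 | 80 | 7
8 | 4 | 10 | 1
After SELECT (2 rows):
parts.price | parts.id | parts.rank
5 | 80 | 10
4 | 10 | 8
After ORDER BY (2 rows):
parts.price | parts.id | parts.rank
4 | 10 | 8
5 | 80 | 10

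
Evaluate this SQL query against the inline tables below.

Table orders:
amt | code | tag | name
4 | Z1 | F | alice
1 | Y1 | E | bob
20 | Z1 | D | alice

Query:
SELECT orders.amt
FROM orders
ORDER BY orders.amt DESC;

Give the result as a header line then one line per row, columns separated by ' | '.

After SELECT (3 rows):
orders.amt
4
1
20
After ORDER BY (3 rows):
orders.amt
20
4
1

== RESULT ==
orders.amt
20
4
1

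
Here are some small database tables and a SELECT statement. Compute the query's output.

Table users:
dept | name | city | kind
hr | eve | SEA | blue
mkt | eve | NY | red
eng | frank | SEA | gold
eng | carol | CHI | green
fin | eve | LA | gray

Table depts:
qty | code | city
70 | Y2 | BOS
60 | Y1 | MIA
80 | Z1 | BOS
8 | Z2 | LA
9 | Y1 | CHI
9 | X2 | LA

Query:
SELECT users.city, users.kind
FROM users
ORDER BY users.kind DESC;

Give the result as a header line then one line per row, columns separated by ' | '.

After SELECT (5 rows):
users.city | users.kind
SEA | blue
NY | red
SEA | gold
CHI | green
LA | gray
After ORDER BY (5 rows):
users.city | users.kind
NY | red
CHI | green
LA | gray
SEA | gold
SEA | blue

== RESULT ==
users.city | users.kind
NY | red
CHI | green
LA | gray
SEA | gold
SEA | blue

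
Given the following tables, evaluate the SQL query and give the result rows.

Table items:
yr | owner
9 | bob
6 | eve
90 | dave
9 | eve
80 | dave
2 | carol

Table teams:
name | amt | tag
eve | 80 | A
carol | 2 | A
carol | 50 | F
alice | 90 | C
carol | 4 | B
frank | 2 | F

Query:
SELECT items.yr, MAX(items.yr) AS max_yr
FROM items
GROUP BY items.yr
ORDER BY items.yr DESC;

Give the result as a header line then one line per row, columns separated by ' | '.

== RESULT ==
items.yr | max_yr
90 | 90
80 | 80
9 | 9
6 | 6
2 | 2

Derivation:
After GROUP BY (5 rows):
items.yr | max_yr
9 | 9
6 | 6
90 | 90
80 | 80
2 | 2
After ORDER BY (5 rows):
items.yr | max_yr
90 | 90
80 | 80
9 | 9
6 | 6
2 | 2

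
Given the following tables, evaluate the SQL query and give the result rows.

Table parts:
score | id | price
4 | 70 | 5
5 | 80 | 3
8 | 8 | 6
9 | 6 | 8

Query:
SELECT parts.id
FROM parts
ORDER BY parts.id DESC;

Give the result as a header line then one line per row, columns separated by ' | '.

== RESULT ==
parts.id
80
70
8
6

Derivation:
After SELECT (4 rows):
parts.id
70
80
8
6
After ORDER BY (4 rows):
parts.id
80
70
8
6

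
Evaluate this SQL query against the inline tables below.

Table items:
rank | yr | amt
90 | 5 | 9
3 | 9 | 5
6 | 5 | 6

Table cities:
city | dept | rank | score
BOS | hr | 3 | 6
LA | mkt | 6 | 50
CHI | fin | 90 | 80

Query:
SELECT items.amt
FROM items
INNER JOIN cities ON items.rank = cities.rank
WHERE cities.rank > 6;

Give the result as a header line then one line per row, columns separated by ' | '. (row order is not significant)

== RESULT ==
items.amt
9

Derivation:
After JOIN cities (3 rows):
items.rank | items.yr | items.amt | cities.city | cities.dept | cities.rank | cities.score
90 | 5 | 9 | CHI | fin | 90 | 80
3 | 9 | 5 | BOS | hr | 3 | 6
6 | 5 | 6 | LA | mkt | 6 | 50
After WHERE (1 rows):
items.rank | items.yr | items.amt | cities.city | cities.dept | cities.rank | cities.score
90 | 5 | 9 | CHI | fin | 90 | 80
After SELECT (1 rows):
items.amt
9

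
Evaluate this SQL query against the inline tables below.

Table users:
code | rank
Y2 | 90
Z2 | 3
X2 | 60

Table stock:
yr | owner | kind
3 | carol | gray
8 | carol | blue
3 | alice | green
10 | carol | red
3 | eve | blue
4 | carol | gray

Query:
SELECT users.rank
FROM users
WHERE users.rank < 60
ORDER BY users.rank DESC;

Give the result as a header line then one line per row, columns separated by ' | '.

After WHERE (1 rows):
users.code | users.rank
Z2 | 3
After SELECT (1 rows):
users.rank
3
After ORDER BY (1 rows):
users.rank
3

== RESULT ==
users.rank
3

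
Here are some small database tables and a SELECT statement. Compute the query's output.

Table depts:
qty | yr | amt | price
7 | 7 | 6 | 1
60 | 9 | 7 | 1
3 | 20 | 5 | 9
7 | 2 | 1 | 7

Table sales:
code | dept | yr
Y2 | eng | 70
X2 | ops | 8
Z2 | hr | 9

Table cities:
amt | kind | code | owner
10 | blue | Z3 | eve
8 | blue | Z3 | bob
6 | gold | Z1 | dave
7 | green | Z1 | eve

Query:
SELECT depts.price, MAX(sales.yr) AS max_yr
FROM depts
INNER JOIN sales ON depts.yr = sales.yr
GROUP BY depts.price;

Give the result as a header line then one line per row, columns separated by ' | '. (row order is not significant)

After JOIN sales (1 rows):
depts.qty | depts.yr | depts.amt | depts.price | sales.code | sales.dept | sales.yr
60 | 9 | 7 | 1 | Z2 | hr | 9
After GROUP BY (1 rows):
depts.price | max_yr
1 | 9

== RESULT ==
depts.price | max_yr
1 | 9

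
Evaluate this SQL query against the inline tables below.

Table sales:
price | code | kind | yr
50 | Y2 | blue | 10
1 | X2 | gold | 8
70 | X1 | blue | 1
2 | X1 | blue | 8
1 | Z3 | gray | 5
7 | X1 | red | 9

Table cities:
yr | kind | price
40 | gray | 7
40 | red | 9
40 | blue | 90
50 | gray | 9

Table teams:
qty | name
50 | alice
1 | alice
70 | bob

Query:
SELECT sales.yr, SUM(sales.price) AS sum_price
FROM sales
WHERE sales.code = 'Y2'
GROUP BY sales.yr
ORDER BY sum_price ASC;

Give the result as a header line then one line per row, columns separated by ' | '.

After WHERE (1 rows):
sales.price | sales.code | sales.kind | sales.yr
50 | Y2 | blue | 10
After GROUP BY (1 rows):
sales.yr | sum_price
10 | 50
After ORDER BY (1 rows):
sales.yr | sum_price
10 | 50

== RESULT ==
sales.yr | sum_price
10 | 50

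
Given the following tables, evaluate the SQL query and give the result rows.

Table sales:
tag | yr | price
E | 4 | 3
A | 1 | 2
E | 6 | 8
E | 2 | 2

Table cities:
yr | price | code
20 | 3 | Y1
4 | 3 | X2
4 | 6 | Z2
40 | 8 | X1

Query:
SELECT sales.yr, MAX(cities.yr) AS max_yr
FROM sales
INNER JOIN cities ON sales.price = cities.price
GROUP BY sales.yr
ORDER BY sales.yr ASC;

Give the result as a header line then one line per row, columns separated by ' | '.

== RESULT ==
sales.yr | max_yr
4 | 20
6 | 40

Derivation:
After JOIN cities (3 rows):
sales.tag | sales.yr | sales.price | cities.yr | cities.price | cities.code
E | 4 | 3 | 20 | 3 | Y1
E | 4 | 3 | 4 | 3 | X2
E | 6 | 8 | 40 | 8 | X1
After GROUP BY (2 rows):
sales.yr | max_yr
4 | 20
6 | 40
After ORDER BY (2 rows):
sales.yr | max_yr
4 | 20
6 | 40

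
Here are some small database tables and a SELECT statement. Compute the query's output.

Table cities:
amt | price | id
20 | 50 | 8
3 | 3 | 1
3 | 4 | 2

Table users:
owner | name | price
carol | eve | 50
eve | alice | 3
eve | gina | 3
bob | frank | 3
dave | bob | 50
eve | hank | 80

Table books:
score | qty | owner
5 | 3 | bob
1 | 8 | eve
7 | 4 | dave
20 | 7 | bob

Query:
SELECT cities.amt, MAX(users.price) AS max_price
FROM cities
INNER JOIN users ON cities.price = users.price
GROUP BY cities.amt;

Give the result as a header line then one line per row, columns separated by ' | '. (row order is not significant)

== RESULT ==
cities.amt | max_price
20 | 50
3 | 3

Derivation:
After JOIN users (5 rows):
cities.amt | cities.price | cities.id | users.owner | users.name | users.price
20 | 50 | 8 | carol | eve | 50
20 | 50 | 8 | dave | bob | 50
3 | 3 | 1 | eve | alice | 3
3 | 3 | 1 | eve | gina | 3
3 | 3 | 1 | bob | frank | 3
After GROUP BY (2 rows):
cities.amt | max_price
20 | 50
3 | 3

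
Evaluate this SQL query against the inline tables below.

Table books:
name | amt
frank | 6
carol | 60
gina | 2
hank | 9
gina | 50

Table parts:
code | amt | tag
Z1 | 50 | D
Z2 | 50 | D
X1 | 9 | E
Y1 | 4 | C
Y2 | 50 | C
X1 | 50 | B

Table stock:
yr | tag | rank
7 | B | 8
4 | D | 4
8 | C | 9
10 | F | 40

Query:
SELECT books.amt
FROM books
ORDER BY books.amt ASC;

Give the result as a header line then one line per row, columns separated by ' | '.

After SELECT (5 rows):
books.amt
6
60
2
9
50
After ORDER BY (5 rows):
books.amt
2
6
9
50
60

== RESULT ==
books.amt
2
6
9
50
60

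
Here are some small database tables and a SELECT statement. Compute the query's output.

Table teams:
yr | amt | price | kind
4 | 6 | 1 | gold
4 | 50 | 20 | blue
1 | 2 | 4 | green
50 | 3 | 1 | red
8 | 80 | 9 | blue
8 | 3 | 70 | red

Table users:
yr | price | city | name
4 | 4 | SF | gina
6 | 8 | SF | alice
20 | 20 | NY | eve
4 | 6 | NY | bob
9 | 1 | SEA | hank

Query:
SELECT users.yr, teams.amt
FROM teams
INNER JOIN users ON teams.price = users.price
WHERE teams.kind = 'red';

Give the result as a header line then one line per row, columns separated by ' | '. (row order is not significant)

== RESULT ==
users.yr | teams.amt
9 | 3

Derivation:
After JOIN users (4 rows):
teams.yr | teams.amt | teams.price | teams.kind | users.yr | users.price | users.city | users.name
4 | 6 | 1 | gold | 9 | 1 | SEA | hank
4 | 50 | 20 | blue | 20 | 20 | NY | eve
1 | 2 | 4 | green | 4 | 4 | SF | gina
50 | 3 | 1 | red | 9 | 1 | SEA | hank
After WHERE (1 rows):
teams.yr | teams.amt | teams.price | teams.kind | users.yr | users.price | users.city | users.name
50 | 3 | 1 | red | 9 | 1 | SEA | hank
After SELECT (1 rows):
users.yr | teams.amt
9 | 3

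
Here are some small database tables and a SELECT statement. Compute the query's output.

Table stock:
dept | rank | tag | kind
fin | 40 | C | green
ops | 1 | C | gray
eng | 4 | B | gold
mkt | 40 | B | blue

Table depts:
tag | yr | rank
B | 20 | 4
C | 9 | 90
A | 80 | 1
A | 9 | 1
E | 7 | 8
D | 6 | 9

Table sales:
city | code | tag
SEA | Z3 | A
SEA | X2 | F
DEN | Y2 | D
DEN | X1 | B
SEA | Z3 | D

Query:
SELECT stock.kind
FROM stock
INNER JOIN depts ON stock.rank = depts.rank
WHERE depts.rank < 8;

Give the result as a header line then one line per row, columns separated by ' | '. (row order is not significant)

== RESULT ==
stock.kind
gray
gray
gold

Derivation:
After JOIN depts (3 rows):
stock.dept | stock.rank | stock.tag | stock.kind | depts.tag | depts.yr | depts.rank
ops | 1 | C | gray | A | 80 | 1
ops | 1 | C | gray | A | 9 | 1
eng | 4 | B | gold | B | 20 | 4
After WHERE (3 rows):
stock.dept | stock.rank | stock.tag | stock.kind | depts.tag | depts.yr | depts.rank
ops | 1 | C | gray | A | 80 | 1
ops | 1 | C | gray | A | 9 | 1
eng | 4 | B | gold | B | 20 | 4
After SELECT (3 rows):
stock.kind
gray
gray
gold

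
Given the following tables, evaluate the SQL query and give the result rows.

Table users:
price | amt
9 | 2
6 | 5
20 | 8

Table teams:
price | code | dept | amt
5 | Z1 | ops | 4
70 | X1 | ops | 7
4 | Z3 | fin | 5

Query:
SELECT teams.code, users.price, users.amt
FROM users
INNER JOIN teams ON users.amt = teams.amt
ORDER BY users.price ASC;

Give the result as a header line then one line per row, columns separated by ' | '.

== RESULT ==
teams.code | users.price | users.amt
Z3 | 6 | 5

Derivation:
After JOIN teams (1 rows):
users.price | users.amt | teams.price | teams.code | teams.dept | teams.amt
6 | 5 | 4 | Z3 | fin | 5
After SELECT (1 rows):
teams.code | users.price | users.amt
Z3 | 6 | 5
After ORDER BY (1 rows):
teams.code | users.price | users.amt
Z3 | 6 | 5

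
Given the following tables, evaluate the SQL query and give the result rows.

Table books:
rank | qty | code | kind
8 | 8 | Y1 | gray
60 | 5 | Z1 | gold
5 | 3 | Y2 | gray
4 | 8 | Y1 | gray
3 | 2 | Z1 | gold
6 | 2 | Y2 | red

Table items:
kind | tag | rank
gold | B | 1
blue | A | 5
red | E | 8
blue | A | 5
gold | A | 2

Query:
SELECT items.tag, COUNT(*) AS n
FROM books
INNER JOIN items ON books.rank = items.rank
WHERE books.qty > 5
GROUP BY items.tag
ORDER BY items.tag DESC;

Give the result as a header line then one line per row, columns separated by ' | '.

== RESULT ==
items.tag | n
E | 1

Derivation:
After JOIN items (3 rows):
books.rank | books.qty | books.code | books.kind | items.kind | items.tag | items.rank
8 | 8 | Y1 | gray | red | E | 8
5 | 3 | Y2 | gray | blue | A | 5
5 | 3 | Y2 | gray | blue | A | 5
After WHERE (1 rows):
books.rank | books.qty | books.code | books.kind | items.kind | items.tag | items.rank
8 | 8 | Y1 | gray | red | E | 8
After GROUP BY (1 rows):
items.tag | n
E | 1
After ORDER BY (1 rows):
items.tag | n
E | 1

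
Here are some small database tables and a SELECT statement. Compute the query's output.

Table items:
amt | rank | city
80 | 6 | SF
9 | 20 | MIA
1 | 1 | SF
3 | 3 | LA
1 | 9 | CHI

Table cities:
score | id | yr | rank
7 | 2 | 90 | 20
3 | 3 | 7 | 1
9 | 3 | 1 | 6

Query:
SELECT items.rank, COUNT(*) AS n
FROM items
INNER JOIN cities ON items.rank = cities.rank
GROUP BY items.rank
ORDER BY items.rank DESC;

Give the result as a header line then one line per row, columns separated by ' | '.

After JOIN cities (3 rows):
items.amt | items.rank | items.city | cities.score | cities.id | cities.yr | cities.rank
80 | 6 | SF | 9 | 3 | 1 | 6
9 | 20 | MIA | 7 | 2 | 90 | 20
1 | 1 | SF | 3 | 3 | 7 | 1
After GROUP BY (3 rows):
items.rank | n
6 | 1
20 | 1
1 | 1
After ORDER BY (3 rows):
items.rank | n
20 | 1
6 | 1
1 | 1

== RESULT ==
items.rank | n
20 | 1
6 | 1
1 | 1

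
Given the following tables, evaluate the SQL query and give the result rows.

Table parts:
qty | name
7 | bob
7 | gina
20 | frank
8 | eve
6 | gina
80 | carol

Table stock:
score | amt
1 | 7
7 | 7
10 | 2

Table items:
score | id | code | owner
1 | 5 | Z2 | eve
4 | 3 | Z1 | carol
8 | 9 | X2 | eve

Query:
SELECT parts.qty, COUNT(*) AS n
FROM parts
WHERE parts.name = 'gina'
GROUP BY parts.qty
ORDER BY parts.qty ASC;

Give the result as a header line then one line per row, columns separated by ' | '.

After WHERE (2 rows):
parts.qty | parts.name
7 | gina
6 | gina
After GROUP BY (2 rows):
parts.qty | n
7 | 1
6 | 1
After ORDER BY (2 rows):
parts.qty | n
6 | 1
7 | 1

== RESULT ==
parts.qty | n
6 | 1
7 | 1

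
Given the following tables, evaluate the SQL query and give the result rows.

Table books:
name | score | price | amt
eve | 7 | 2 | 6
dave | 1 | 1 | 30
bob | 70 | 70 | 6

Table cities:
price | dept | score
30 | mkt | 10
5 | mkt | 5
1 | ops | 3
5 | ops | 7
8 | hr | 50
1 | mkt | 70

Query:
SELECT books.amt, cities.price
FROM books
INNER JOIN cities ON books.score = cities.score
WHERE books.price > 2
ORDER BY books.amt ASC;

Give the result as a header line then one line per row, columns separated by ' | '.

After JOIN cities (2 rows):
books.name | books.score | books.price | books.amt | cities.price | cities.dept | cities.score
eve | 7 | 2 | 6 | 5 | ops | 7
bob | 70 | 70 | 6 | 1 | mkt | 70
After WHERE (1 rows):
books.name | books.score | books.price | books.amt | cities.price | cities.dept | cities.score
bob | 70 | 70 | 6 | 1 | mkt | 70
After SELECT (1 rows):
books.amt | cities.price
6 | 1
After ORDER BY (1 rows):
books.amt | cities.price
6 | 1

== RESULT ==
books.amt | cities.price
6 | 1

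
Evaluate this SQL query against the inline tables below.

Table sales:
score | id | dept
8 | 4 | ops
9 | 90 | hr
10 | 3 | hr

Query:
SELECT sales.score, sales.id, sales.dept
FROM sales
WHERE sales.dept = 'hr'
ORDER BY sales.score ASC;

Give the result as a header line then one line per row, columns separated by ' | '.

After WHERE (2 rows):
sales.score | sales.id | sales.dept
9 | 90 | hr
10 | 3 | hr
After SELECT (2 rows):
sales.score | sales.id | sales.dept
9 | 90 | hr
10 | 3 | hr
After ORDER BY (2 rows):
sales.score | sales.id | sales.dept
9 | 90 | hr
10 | 3 | hr

== RESULT ==
sales.score | sales.id | sales.dept
9 | 90 | hr
10 | 3 | hr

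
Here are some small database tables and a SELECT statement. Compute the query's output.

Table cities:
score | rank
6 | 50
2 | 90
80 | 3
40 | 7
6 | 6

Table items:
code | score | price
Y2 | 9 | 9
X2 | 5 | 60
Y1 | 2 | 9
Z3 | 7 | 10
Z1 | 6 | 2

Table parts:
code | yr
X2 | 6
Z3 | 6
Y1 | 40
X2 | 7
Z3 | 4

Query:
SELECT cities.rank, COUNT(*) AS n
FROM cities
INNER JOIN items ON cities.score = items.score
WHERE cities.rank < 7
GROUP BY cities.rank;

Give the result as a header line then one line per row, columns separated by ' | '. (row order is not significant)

== RESULT ==
cities.rank | n
6 | 1

Derivation:
After JOIN items (3 rows):
cities.score | cities.rank | items.code | items.score | items.price
6 | 50 | Z1 | 6 | 2
2 | 90 | Y1 | 2 | 9
6 | 6 | Z1 | 6 | 2
After WHERE (1 rows):
cities.score | cities.rank | items.code | items.score | items.price
6 | 6 | Z1 | 6 | 2
After GROUP BY (1 rows):
cities.rank | n
6 | 1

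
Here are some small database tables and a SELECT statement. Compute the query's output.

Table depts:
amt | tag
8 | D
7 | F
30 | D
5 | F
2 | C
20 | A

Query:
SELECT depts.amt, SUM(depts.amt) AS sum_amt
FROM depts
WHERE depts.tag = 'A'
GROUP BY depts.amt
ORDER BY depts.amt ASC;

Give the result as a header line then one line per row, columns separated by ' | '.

After WHERE (1 rows):
depts.amt | depts.tag
20 | A
After GROUP BY (1 rows):
depts.amt | sum_amt
20 | 20
After ORDER BY (1 rows):
depts.amt | sum_amt
20 | 20

== RESULT ==
depts.amt | sum_amt
20 | 20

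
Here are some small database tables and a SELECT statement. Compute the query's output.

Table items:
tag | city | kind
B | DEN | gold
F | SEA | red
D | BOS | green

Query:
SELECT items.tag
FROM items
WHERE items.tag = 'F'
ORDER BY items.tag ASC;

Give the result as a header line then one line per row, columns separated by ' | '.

After WHERE (1 rows):
items.tag | items.city | items.kind
F | SEA | red
After SELECT (1 rows):
items.tag
F
After ORDER BY (1 rows):
items.tag
F

== RESULT ==
items.tag
F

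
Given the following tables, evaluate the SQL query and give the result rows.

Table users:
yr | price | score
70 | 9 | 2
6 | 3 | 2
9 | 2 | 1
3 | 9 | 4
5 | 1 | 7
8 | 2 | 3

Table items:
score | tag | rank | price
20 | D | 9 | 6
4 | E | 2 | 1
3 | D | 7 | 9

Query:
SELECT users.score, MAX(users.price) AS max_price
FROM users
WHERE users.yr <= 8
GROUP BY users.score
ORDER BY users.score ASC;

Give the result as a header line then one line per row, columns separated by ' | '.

== RESULT ==
users.score | max_price
2 | 3
3 | 2
4 | 9
7 | 1

Derivation:
After WHERE (4 rows):
users.yr | users.price | users.score
6 | 3 | 2
3 | 9 | 4
5 | 1 | 7
8 | 2 | 3
After GROUP BY (4 rows):
users.score | max_price
2 | 3
4 | 9
7 | 1
3 | 2
After ORDER BY (4 rows):
users.score | max_price
2 | 3
3 | 2
4 | 9
7 | 1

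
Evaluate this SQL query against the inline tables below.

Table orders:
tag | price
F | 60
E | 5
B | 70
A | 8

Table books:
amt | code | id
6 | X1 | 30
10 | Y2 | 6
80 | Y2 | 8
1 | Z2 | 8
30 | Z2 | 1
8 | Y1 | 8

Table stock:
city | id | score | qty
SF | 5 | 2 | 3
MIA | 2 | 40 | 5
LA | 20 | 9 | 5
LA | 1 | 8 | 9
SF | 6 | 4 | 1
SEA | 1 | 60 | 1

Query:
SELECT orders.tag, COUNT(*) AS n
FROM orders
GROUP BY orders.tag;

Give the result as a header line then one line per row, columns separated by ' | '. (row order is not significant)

After GROUP BY (4 rows):
orders.tag | n
F | 1
E | 1
B | 1
A | 1

== RESULT ==
orders.tag | n
F | 1
E | 1
B | 1
A | 1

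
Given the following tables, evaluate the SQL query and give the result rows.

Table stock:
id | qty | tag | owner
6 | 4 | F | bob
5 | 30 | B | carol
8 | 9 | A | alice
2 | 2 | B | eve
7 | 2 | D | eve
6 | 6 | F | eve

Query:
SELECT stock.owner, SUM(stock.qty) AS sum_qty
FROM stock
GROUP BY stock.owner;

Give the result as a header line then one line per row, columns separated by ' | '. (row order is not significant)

After GROUP BY (4 rows):
stock.owner | sum_qty
bob | 4
carol | 30
alice | 9
eve | 10

== RESULT ==
stock.owner | sum_qty
bob | 4
carol | 30
alice | 9
eve | 10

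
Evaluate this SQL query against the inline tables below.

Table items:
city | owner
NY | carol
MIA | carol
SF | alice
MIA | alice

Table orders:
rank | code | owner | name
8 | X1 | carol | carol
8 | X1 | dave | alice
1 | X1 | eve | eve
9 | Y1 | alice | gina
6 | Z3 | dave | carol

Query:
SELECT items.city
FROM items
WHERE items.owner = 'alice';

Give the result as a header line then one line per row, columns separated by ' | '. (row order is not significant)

== RESULT ==
items.city
SF
MIA

Derivation:
After WHERE (2 rows):
items.city | items.owner
SF | alice
MIA | alice
After SELECT (2 rows):
items.city
SF
MIA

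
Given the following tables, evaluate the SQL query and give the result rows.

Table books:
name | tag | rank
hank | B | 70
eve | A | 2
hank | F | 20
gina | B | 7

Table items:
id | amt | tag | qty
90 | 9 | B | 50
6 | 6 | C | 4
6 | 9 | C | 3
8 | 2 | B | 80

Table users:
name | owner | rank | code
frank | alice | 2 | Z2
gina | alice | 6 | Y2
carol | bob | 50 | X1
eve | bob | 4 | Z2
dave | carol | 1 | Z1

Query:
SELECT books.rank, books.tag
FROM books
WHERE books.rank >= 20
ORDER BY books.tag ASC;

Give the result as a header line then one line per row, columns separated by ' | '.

After WHERE (2 rows):
books.name | books.tag | books.rank
hank | B | 70
hank | F | 20
After SELECT (2 rows):
books.rank | books.tag
70 | B
20 | F
After ORDER BY (2 rows):
books.rank | books.tag
70 | B
20 | F

== RESULT ==
books.rank | books.tag
70 | B
20 | F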